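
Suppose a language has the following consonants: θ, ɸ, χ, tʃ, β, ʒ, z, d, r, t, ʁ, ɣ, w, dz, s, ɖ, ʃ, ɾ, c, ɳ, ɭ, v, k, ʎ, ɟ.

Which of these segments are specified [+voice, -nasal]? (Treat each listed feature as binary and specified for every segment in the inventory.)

β, ʒ, z, d, r, ʁ, ɣ, w, dz, ɖ, ɾ, ɭ, v, ʎ, ɟ

The [+voice] segments are /β, ʒ, z, d, r, ʁ, ɣ, w, dz, ɖ, ɾ, ɳ, ɭ, v, ʎ, ɟ/.
Among these, [-nasal] leaves /β, ʒ, z, d, r, ʁ, ɣ, w, dz, ɖ, ɾ, ɭ, v, ʎ, ɟ/.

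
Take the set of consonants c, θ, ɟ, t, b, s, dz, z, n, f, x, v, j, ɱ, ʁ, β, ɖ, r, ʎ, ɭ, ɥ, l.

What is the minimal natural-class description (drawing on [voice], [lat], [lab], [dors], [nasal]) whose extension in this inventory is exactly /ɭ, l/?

[+lat, −dors]

The class [+lateral], [−dorsal] has exactly /ɭ, l/ as its extension in this inventory. No smaller conjunction from the listed features achieves this: [−dorsal] alone would also admit /θ, t, b, s, …/; [+lateral] alone would also admit /ʎ/; and checking the remaining single features turns up none with this extension.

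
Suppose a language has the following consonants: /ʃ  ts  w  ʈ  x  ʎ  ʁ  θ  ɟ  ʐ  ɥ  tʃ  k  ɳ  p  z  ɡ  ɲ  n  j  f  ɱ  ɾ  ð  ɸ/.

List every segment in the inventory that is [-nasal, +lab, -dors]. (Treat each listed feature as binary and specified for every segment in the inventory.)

p, f, ɸ

Checking each segment against [-nasal], [+labial], [-dorsal]: /p/ (voiceless bilabial stop), /f/ (voiceless labiodental fricative), /ɸ/ (voiceless bilabial fricative) satisfy every feature; every other segment in the inventory fails at least one.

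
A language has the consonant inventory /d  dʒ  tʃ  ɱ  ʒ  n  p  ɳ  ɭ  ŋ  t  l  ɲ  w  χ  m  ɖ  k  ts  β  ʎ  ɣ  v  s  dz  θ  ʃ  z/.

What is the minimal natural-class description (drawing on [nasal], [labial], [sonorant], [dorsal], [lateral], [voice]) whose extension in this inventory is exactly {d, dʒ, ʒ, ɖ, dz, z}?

[-sonorant, +voice, -labial, -dorsal]

/d, dʒ, ʒ, ɖ, dz, z/ are all [-sonorant], [+voice], [-labial], [-dorsal], and no other segment in the inventory matches all four values. Dropping any one of them over-generates: [+voice, -labial, -dorsal] alone would also admit /n, ɳ, ɭ, l/; [-sonorant, -labial, -dorsal] alone would also admit /tʃ, t, ts, s, …/; [-sonorant, +voice, -dorsal] alone would also admit /β, v/; [-sonorant, +voice, -labial] alone would also admit /ɣ/. No other combination of three listed features picks out exactly this set either, so fewer than four features will not do.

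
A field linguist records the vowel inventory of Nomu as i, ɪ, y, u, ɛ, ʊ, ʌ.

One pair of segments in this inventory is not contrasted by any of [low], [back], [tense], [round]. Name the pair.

On the given features, /ɛ/ and /ɪ/ have an identical profile: [-low], [-back], [-tense], [-round]. No other two segments in the inventory coincide on all 4 features. (They do differ in [high], which is not among the given features.)

ɛ, ɪ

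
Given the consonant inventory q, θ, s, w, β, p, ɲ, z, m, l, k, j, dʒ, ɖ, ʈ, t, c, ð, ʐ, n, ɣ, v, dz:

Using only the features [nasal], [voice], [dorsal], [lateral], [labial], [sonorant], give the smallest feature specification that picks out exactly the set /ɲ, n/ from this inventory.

[+nasal, −labial]

/ɲ, n/ are all [+nasal], [−labial], and no other segment in the inventory matches both values. Dropping any one of them over-generates: [−labial] alone would also admit /q, θ, s, z, …/; [+nasal] alone would also admit /m/. No other single listed feature picks out exactly this set either, so fewer than two features will not do.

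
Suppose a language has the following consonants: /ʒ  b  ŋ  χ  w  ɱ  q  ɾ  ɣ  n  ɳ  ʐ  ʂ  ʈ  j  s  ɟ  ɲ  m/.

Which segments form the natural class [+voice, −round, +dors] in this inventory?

Eliminate segments failing any feature: /ʒ, b, ɱ, ɾ, n, ɳ, ʐ, m/ are [−dorsal]; /χ, q, ʂ, ʈ, s/ are [−voice]; /w/ is [+round]. The remaining /ŋ, ɣ, j, ɟ, ɲ/ satisfy [+voice], [−round], [+dorsal].

ŋ, ɣ, j, ɟ, ɲ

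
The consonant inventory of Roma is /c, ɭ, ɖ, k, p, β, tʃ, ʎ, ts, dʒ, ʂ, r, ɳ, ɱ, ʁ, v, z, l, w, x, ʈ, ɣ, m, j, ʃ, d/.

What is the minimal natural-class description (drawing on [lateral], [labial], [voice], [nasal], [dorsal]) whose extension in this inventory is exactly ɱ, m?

The class [+nasal], [+labial] has exactly /ɱ, m/ as its extension in this inventory. No smaller conjunction from the listed features achieves this: [+labial] alone would also admit /p, β, v, w/; [+nasal] alone would also admit /ɳ/; and checking the remaining single features turns up none with this extension.

[+nasal, +labial]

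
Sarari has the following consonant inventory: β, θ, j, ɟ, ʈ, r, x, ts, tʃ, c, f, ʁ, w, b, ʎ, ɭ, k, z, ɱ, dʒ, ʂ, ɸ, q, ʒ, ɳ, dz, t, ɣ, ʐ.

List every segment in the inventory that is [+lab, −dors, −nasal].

Eliminate segments failing any feature: /θ, j, ɟ, ʈ, r, x, ts, tʃ, c, ʁ, ʎ, ɭ, k, z, dʒ, ʂ, q, ʒ, ɳ, dz, t, ɣ, ʐ/ are [−labial]; /w/ is [+dorsal]; /ɱ/ is [+nasal]. The remaining /β, f, b, ɸ/ satisfy [+labial], [−dorsal], [−nasal].

β, f, b, ɸ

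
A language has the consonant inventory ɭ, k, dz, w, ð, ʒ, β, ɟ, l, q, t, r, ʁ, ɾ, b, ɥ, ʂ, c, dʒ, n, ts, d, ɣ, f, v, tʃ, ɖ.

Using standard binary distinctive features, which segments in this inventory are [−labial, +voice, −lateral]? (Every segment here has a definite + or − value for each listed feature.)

dz, ð, ʒ, ɟ, r, ʁ, ɾ, dʒ, n, d, ɣ, ɖ

Eliminate segments failing any feature: /ɭ, l/ are [+lateral]; /k, q, t, ʂ, c, ts, tʃ/ are [−voice]; /w, β, b, ɥ, f, v/ are [+labial]. The remaining /dz, ð, ʒ, ɟ, r, ʁ, ɾ, dʒ, n, d, ɣ, ɖ/ satisfy [−labial], [+voice], [−lateral].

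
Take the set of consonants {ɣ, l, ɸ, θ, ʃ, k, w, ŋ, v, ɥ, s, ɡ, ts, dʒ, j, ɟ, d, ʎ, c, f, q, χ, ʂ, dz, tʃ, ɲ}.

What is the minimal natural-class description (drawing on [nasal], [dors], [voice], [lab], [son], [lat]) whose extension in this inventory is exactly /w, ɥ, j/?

/w, ɥ, j/ are all [+sonorant], [−nasal], [−lateral], and no other segment in the inventory matches all three values. Dropping any one of them over-generates: [−nasal, −lateral] alone would also admit /ɣ, ɸ, θ, ʃ, …/; [+sonorant, −lateral] alone would also admit /ŋ, ɲ/; [+sonorant, −nasal] alone would also admit /l, ʎ/. No other combination of two listed features picks out exactly this set either, so fewer than three features will not do.

[+son, −nasal, −lat]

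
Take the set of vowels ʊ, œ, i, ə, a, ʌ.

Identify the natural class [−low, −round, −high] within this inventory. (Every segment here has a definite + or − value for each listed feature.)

ə, ʌ

Among the inventory, the [−low] segments are /ʊ, œ, i, ə, ʌ/.
Then [−round] gives /i, ə, ʌ/.
Among these, [−high] leaves /ə, ʌ/.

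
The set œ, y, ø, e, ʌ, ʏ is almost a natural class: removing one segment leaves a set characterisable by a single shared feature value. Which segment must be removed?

ʌ

/ø, œ, ʏ, e, y/ are all [-back], but /ʌ/ (mid back unrounded lax vowel) is [+back]. No other single segment can be removed to leave a set sharing one feature value that the removed segment lacks, so /ʌ/ is the odd one out.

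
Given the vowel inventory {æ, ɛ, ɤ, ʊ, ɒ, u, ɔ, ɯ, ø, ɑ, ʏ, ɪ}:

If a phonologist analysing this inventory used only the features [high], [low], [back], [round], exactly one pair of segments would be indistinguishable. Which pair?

On the given features, /ʊ/ and /u/ have an identical profile: [+high], [-low], [+back], [+round]. No other two segments in the inventory coincide on all 4 features. (They do differ in [tense], which is not among the given features.)

ʊ, u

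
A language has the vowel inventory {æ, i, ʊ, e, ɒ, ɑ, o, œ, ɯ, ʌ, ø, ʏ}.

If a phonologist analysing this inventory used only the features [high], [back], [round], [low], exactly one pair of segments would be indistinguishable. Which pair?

œ, ø

On the given features, /œ/ and /ø/ have an identical profile: [-high], [-back], [+round], [-low]. No other two segments in the inventory coincide on all 4 features. (They do differ in [tense], which is not among the given features.)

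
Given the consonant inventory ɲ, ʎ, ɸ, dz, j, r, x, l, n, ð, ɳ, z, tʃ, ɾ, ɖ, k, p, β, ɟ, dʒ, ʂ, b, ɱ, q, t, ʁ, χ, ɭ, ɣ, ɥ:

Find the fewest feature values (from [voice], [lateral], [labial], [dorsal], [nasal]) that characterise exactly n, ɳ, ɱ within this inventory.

[+nasal, -dorsal]

The class [+nasal], [-dorsal] has exactly /n, ɳ, ɱ/ as its extension in this inventory. No smaller conjunction from the listed features achieves this: [-dorsal] alone would also admit /ɸ, dz, r, l, …/; [+nasal] alone would also admit /ɲ/; and checking the remaining single features turns up none with this extension.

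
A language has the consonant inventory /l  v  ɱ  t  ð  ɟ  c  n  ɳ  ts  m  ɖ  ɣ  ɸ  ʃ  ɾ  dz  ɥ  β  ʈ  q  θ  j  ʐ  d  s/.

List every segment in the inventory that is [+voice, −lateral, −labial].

Among the inventory, the [+voice] segments are /l, v, ɱ, ð, ɟ, n, ɳ, m, ɖ, ɣ, ɾ, dz, ɥ, β, j, ʐ, d/.
Among these, [−lateral] gives /v, ɱ, ð, ɟ, n, ɳ, m, ɖ, ɣ, ɾ, dz, ɥ, β, j, ʐ, d/.
Intersecting with [−labial] leaves /ð, ɟ, n, ɳ, ɖ, ɣ, ɾ, dz, j, ʐ, d/.

ð, ɟ, n, ɳ, ɖ, ɣ, ɾ, dz, j, ʐ, d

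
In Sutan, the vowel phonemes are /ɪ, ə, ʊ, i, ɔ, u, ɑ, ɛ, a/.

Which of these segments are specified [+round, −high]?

Checking each segment against [+round], [−high]: /ɔ/ (mid back rounded lax vowel) satisfies every feature; every other segment in the inventory fails at least one.

ɔ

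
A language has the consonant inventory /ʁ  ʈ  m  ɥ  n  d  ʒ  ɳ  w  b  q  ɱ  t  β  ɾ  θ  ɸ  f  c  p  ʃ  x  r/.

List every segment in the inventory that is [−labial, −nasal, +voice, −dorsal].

d, ʒ, ɾ, r

Eliminate segments failing any feature: /ʁ/ is [+dorsal]; /ʈ, q, t, θ, c, ʃ, x/ are [−voice]; /m, ɥ, w, b, ɱ, β, ɸ, f, p/ are [+labial]; /n, ɳ/ are [+nasal]. The remaining /d, ʒ, ɾ, r/ satisfy [−labial], [−nasal], [+voice], [−dorsal].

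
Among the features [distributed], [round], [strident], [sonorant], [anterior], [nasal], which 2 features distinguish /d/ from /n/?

[sonorant], [nasal]

/d/ (voiced alveolar stop) and /n/ (alveolar nasal) agree on [−distributed], [−round], [−strident], [+anterior]. They differ on [sonorant] (/d/ [−], /n/ [+]), [nasal] (/d/ [−], /n/ [+]).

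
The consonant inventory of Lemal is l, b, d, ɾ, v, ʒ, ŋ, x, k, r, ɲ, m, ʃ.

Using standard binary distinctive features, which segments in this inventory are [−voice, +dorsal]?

Eliminate segments failing any feature: /l, b, d, ɾ, v, ʒ, ŋ, r, ɲ, m/ are [+voice]; /ʃ/ is [−dorsal]. The remaining /x, k/ satisfy [−voice], [+dorsal].

x, k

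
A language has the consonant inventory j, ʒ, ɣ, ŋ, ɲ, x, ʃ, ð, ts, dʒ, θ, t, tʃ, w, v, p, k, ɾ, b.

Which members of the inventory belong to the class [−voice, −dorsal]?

Eliminate segments failing any feature: /j, ʒ, ɣ, ŋ, ɲ, ð, dʒ, w, v, ɾ, b/ are [+voice]; /x, k/ are [+dorsal]. The remaining /ʃ, ts, θ, t, tʃ, p/ satisfy [−voice], [−dorsal].

ʃ, ts, θ, t, tʃ, p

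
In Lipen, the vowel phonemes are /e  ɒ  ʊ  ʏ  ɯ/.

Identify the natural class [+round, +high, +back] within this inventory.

Checking each segment against [+round], [+high], [+back]: /ʊ/ (high back rounded lax vowel) satisfies every feature; every other segment in the inventory fails at least one.

ʊ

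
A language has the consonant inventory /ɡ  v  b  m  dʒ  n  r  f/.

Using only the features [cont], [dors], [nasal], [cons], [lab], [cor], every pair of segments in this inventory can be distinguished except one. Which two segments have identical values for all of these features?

Both /v/ and /f/ are [+continuant], [-dorsal], [-nasal], [+consonantal], [+labial], [-coronal]. Since the list omits [voice] — which does distinguish the voiced labiodental fricative from the voiceless labiodental fricative — this pair collapses; all other pairs remain distinct.

v, f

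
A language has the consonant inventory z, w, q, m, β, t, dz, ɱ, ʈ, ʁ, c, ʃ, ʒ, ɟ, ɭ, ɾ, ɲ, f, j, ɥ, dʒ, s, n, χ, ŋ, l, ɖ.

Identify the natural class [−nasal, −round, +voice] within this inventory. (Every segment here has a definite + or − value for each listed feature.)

The [−nasal] segments are /z, w, q, β, t, dz, ʈ, ʁ, c, ʃ, ʒ, ɟ, ɭ, ɾ, f, j, ɥ, dʒ, s, χ, l, ɖ/.
Of those, [−round] gives /z, q, β, t, dz, ʈ, ʁ, c, ʃ, ʒ, ɟ, ɭ, ɾ, f, j, dʒ, s, χ, l, ɖ/.
Then [+voice] leaves /z, β, dz, ʁ, ʒ, ɟ, ɭ, ɾ, j, dʒ, l, ɖ/.

z, β, dz, ʁ, ʒ, ɟ, ɭ, ɾ, j, dʒ, l, ɖ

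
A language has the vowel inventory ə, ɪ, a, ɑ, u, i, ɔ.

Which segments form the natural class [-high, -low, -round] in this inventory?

First, the [-high] segments are /ə, a, ɑ, ɔ/.
Intersecting with [-low] gives /ə, ɔ/.
Among these, [-round] leaves /ə/.

ə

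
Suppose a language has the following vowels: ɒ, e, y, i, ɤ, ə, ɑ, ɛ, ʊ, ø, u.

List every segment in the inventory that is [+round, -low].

y, ʊ, ø, u

Eliminate segments failing any feature: /ɒ/ is [+low]; /e, i, ɤ, ə, ɑ, ɛ/ are [-round]. The remaining /y, ʊ, ø, u/ satisfy [+round], [-low].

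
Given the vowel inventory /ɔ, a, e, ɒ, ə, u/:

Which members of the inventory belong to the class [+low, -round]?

Eliminate segments failing any feature: /ɔ, e, ə, u/ are [-low]; /ɒ/ is [+round]. The remaining /a/ satisfy [+low], [-round].

a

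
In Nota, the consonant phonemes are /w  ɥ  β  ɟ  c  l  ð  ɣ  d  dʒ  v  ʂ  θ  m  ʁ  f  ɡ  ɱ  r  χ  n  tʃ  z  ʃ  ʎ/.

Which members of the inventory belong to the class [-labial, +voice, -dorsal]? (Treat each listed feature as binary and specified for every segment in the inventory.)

l, ð, d, dʒ, r, n, z

First, the [-labial] segments are /ɟ, c, l, ð, ɣ, d, dʒ, ʂ, θ, ʁ, ɡ, r, χ, n, tʃ, z, ʃ, ʎ/.
Intersecting with [+voice] gives /ɟ, l, ð, ɣ, d, dʒ, ʁ, ɡ, r, n, z, ʎ/.
Intersecting with [-dorsal] leaves /l, ð, d, dʒ, r, n, z/.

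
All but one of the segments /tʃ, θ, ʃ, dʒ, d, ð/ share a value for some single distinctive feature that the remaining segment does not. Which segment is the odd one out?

/tʃ, dʒ, θ, ð, ʃ/ are all [+distributed], but /d/ (voiced alveolar stop) is [-distributed]. No other single segment can be removed to leave a set sharing one feature value that the removed segment lacks, so /d/ is the odd one out.

d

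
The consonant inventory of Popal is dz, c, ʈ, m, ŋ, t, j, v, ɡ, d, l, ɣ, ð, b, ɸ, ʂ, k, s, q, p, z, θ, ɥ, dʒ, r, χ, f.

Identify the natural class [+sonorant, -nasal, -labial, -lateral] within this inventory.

Eliminate segments failing any feature: /dz, c, ʈ, t, v, ɡ, d, ɣ, ð, b, ɸ, ʂ, k, s, q, p, z, θ, dʒ, χ, f/ are [-sonorant]; /m, ŋ/ are [+nasal]; /l/ is [+lateral]; /ɥ/ is [+labial]. The remaining /j, r/ satisfy [+sonorant], [-nasal], [-labial], [-lateral].

j, r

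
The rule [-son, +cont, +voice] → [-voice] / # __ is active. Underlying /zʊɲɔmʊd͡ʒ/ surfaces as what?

Only the initial segment /z/ is both word-initial and matches the structural description. It is a voiced alveolar fricative, so [-son, +cont, +voice] holds; changing it to [-voice] with all other features held fixed yields /s/ (voiceless alveolar fricative). No other segment meets both the structural description and the environment, so the output is [sʊɲɔmʊd͡ʒ].

[sʊɲɔmʊd͡ʒ]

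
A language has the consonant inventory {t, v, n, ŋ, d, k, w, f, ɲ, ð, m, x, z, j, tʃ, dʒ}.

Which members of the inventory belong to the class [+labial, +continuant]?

v, w, f

Checking each segment against [+labial], [+continuant]: /v/ (voiced labiodental fricative), /w/ (labial-velar glide), /f/ (voiceless labiodental fricative) satisfy every feature; every other segment in the inventory fails at least one.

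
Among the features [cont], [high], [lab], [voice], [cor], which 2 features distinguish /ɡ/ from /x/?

The two segments share [+high], [−labial], [−coronal]. The only features from the list on which they differ: /ɡ/ is [+voice] while /x/ is [−voice]; /ɡ/ is [−continuant] while /x/ is [+continuant].

[voice], [continuant]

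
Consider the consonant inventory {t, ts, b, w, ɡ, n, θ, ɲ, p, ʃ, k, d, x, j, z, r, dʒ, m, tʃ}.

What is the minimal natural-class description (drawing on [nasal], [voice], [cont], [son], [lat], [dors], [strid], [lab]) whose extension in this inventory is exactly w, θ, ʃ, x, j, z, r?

[+cont]

Every target segment is [+continuant] and no other inventory member is, so one feature is enough.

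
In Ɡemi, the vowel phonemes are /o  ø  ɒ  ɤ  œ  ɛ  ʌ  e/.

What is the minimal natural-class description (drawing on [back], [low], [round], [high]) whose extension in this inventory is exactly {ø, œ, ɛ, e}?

Every target segment is [-back] and no other inventory member is, so one feature is enough.

[-back]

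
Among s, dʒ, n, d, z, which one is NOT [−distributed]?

dʒ

Every segment except /dʒ/ is [−distributed]. /dʒ/ (voiced postalveolar affricate) is [+distributed], so it is the exception.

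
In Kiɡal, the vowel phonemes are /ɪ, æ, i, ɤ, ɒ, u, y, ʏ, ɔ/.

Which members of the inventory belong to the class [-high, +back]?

ɤ, ɒ, ɔ

Among the inventory, the [-high] segments are /æ, ɤ, ɒ, ɔ/.
Within that set, [+back] leaves /ɤ, ɒ, ɔ/.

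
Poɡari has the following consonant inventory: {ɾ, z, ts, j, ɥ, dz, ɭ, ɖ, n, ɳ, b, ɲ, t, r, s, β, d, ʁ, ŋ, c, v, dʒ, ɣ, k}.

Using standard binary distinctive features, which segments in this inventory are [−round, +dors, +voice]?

j, ɲ, ʁ, ŋ, ɣ

Among the inventory, the [−round] segments are /ɾ, z, ts, j, dz, ɭ, ɖ, n, ɳ, b, ɲ, t, r, s, β, d, ʁ, ŋ, c, v, dʒ, ɣ, k/.
Then [+dorsal] gives /j, ɲ, ʁ, ŋ, c, ɣ, k/.
Within that set, [+voice] leaves /j, ɲ, ʁ, ŋ, ɣ/.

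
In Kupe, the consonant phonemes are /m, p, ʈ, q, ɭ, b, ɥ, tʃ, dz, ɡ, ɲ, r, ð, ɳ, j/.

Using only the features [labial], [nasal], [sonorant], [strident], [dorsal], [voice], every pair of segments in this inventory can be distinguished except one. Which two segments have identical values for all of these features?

ɭ, r

On the given features, /ɭ/ and /r/ have an identical profile: [−labial], [−nasal], [+sonorant], [−strident], [−dorsal], [+voice]. No other two segments in the inventory coincide on all 6 features. (They do differ in [lateral] and [anterior], which are not among the given features.)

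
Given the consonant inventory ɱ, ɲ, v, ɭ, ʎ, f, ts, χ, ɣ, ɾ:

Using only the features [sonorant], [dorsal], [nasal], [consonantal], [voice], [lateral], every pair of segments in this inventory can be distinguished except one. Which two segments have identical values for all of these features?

/ts/ (voiceless alveolar affricate) and /f/ (voiceless labiodental fricative) are both [−sonorant], [−dorsal], [−nasal], [+consonantal], [−voice], [−lateral], so none of the listed features separates them. (They do differ in [continuant], [labial] and [coronal], which are not among the given features.) Every other pair in the inventory differs on at least one listed feature.

ts, f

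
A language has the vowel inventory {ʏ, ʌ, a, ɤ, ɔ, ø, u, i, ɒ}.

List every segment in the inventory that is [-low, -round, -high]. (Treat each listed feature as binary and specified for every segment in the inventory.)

The [-low] segments are /ʏ, ʌ, ɤ, ɔ, ø, u, i/.
Among these, [-round] gives /ʌ, ɤ, i/.
Within that set, [-high] leaves /ʌ, ɤ/.

ʌ, ɤ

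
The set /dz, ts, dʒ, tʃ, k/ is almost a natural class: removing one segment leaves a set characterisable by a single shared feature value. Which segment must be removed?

k

/dʒ, ts, dz, tʃ/ are all [+delayed release], but /k/ (voiceless velar stop) is [−delayed release]. No other single segment can be removed to leave a set sharing one feature value that the removed segment lacks, so /k/ is the odd one out.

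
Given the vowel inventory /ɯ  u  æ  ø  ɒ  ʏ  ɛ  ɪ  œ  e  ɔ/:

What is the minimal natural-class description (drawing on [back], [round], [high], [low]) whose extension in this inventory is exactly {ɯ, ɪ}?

[+high, -round]

/ɯ, ɪ/ are all [+high], [-round], and no other segment in the inventory matches both values. Dropping any one of them over-generates: [-round] alone would also admit /æ, ɛ, e/; [+high] alone would also admit /u, ʏ/. No other single listed feature picks out exactly this set either, so fewer than two features will not do.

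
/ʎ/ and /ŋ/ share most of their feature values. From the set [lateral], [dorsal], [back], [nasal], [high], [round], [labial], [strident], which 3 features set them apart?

/ʎ/ (palatal lateral approximant) and /ŋ/ (velar nasal) agree on [+dorsal], [+high], [-round], [-labial], [-strident]. They differ on [nasal] (/ʎ/ [-], /ŋ/ [+]), [lateral] (/ʎ/ [+], /ŋ/ [-]), [back] (/ʎ/ [-], /ŋ/ [+]).

[nasal], [lateral], [back]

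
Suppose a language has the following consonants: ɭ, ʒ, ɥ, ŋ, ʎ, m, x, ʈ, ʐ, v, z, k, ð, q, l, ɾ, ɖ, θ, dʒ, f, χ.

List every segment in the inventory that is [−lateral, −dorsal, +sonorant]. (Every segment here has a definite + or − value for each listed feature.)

Among the inventory, the [−lateral] segments are /ʒ, ɥ, ŋ, m, x, ʈ, ʐ, v, z, k, ð, q, ɾ, ɖ, θ, dʒ, f, χ/.
Of those, [−dorsal] gives /ʒ, m, ʈ, ʐ, v, z, ð, ɾ, ɖ, θ, dʒ, f/.
Then [+sonorant] leaves /m, ɾ/.

m, ɾ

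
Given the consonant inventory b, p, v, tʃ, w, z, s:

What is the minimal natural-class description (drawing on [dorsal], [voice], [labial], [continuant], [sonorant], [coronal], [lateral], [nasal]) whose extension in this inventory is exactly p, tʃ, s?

[−voice]

Every target segment is [−voice] and no other inventory member is, so one feature is enough.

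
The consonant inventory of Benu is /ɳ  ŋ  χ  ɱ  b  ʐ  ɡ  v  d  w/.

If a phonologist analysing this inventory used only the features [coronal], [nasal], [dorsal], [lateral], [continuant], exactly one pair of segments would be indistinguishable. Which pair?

/w/ (labial-velar glide) and /χ/ (voiceless uvular fricative) are both [-coronal], [-nasal], [+dorsal], [-lateral], [+continuant], so none of the listed features separates them. (They do differ in [sonorant], [voice], [labial], [round] and [high], which are not among the given features.) Every other pair in the inventory differs on at least one listed feature.

w, χ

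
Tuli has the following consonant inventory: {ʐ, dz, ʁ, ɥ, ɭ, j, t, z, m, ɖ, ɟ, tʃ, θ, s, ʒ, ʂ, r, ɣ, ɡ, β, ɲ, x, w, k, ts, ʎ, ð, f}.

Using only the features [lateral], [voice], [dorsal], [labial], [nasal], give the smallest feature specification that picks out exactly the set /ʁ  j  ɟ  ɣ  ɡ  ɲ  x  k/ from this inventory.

[−lateral, −labial, +dorsal]

Every target segment is [−lateral], [−labial], [+dorsal]; each remaining inventory member fails at least one of these. Each conjunct is needed — [−labial, +dorsal] alone would also admit /ʎ/; [−lateral, +dorsal] alone would also admit /ɥ, w/; [−lateral, −labial] alone would also admit /ʐ, dz, t, z, …/ — and no other combination of two listed features has exactly this extension, so three is the minimum.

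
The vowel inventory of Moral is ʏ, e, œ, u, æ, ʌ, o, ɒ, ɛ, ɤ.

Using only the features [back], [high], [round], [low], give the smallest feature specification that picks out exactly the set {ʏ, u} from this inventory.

The target set is precisely the extension of [+high] in this inventory.

[+high]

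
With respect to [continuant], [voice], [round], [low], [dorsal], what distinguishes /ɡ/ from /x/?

The two segments share [-round], [-low], [+dorsal]. The only features from the list on which they differ: /ɡ/ is [+voice] while /x/ is [-voice]; /ɡ/ is [-continuant] while /x/ is [+continuant].

[voice], [continuant]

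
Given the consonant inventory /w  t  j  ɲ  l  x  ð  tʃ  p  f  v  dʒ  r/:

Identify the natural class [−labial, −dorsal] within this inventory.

First, the [−labial] segments are /t, j, ɲ, l, x, ð, tʃ, dʒ, r/.
Intersecting with [−dorsal] leaves /t, l, ð, tʃ, dʒ, r/.

t, l, ð, tʃ, dʒ, r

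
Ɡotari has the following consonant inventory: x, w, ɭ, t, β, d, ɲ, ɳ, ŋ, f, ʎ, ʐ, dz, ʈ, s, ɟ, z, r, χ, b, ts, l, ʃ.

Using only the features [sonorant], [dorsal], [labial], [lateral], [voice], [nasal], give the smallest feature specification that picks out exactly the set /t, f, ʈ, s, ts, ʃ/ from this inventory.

The class [−voice], [−dorsal] has exactly /t, f, ʈ, s, ts, ʃ/ as its extension in this inventory. No smaller conjunction from the listed features achieves this: [−dorsal] alone would also admit /ɭ, β, d, ɳ, …/; [−voice] alone would also admit /x, χ/; and checking the remaining single features turns up none with this extension.

[−voice, −dorsal]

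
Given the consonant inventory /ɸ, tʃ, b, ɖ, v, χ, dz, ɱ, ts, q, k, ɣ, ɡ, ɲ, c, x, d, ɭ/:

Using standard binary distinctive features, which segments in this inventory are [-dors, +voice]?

b, ɖ, v, dz, ɱ, d, ɭ

Eliminate segments failing any feature: /ɸ, tʃ, ts/ are [-voice]; /χ, q, k, ɣ, ɡ, ɲ, c, x/ are [+dorsal]. The remaining /b, ɖ, v, dz, ɱ, d, ɭ/ satisfy [-dorsal], [+voice].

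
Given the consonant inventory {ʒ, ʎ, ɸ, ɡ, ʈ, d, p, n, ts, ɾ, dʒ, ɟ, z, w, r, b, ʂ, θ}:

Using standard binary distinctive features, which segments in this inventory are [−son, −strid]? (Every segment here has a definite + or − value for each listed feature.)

ɸ, ɡ, ʈ, d, p, ɟ, b, θ

Checking each segment against [−sonorant], [−strident]: /ɸ/ (voiceless bilabial fricative), /ɡ/ (voiced velar stop), /ʈ/ (voiceless retroflex stop), /d/ (voiced alveolar stop), /p/ (voiceless bilabial stop), /ɟ/ (voiced palatal stop), among others, satisfy every feature; every other segment in the inventory fails at least one.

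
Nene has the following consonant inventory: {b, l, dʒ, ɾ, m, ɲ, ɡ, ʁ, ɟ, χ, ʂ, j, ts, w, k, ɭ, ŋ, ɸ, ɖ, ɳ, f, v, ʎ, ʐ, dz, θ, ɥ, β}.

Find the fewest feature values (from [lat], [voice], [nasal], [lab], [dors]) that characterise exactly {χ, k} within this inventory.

[−voice, +dors]

The class [−voice], [+dorsal] has exactly /χ, k/ as its extension in this inventory. No smaller conjunction from the listed features achieves this: [+dorsal] alone would also admit /ɲ, ɡ, ʁ, ɟ, …/; [−voice] alone would also admit /ʂ, ts, ɸ, f, …/; and checking the remaining single features turns up none with this extension.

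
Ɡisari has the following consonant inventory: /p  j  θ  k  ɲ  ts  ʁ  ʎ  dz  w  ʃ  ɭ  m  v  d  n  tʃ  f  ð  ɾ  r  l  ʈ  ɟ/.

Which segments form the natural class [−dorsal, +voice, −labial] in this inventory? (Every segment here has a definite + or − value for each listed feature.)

First, the [−dorsal] segments are /p, θ, ts, dz, ʃ, ɭ, m, v, d, n, tʃ, f, ð, ɾ, r, l, ʈ/.
Then [+voice] gives /dz, ɭ, m, v, d, n, ð, ɾ, r, l/.
Within that set, [−labial] leaves /dz, ɭ, d, n, ð, ɾ, r, l/.

dz, ɭ, d, n, ð, ɾ, r, l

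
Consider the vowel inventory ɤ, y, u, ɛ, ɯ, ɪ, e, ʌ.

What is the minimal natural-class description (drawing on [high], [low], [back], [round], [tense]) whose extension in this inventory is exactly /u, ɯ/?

The class [+high], [+back] has exactly /u, ɯ/ as its extension in this inventory. No smaller conjunction from the listed features achieves this: [+back] alone would also admit /ɤ, ʌ/; [+high] alone would also admit /y, ɪ/; and checking the remaining single features turns up none with this extension.

[+high, +back]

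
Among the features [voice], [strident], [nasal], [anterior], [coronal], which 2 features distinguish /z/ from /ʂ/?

[voice], [anterior]

/z/ (voiced alveolar fricative) and /ʂ/ (voiceless retroflex fricative) agree on [+strident], [−nasal], [+coronal]. They differ on [voice] (/z/ [+], /ʂ/ [−]), [anterior] (/z/ [+], /ʂ/ [−]).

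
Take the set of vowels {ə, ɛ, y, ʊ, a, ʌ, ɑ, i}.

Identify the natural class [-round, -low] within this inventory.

ə, ɛ, ʌ, i

Eliminate segments failing any feature: /y, ʊ/ are [+round]; /a, ɑ/ are [+low]. The remaining /ə, ɛ, ʌ, i/ satisfy [-round], [-low].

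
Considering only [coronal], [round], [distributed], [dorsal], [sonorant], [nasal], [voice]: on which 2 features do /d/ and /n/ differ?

[sonorant], [nasal]

/d/ is the voiced alveolar stop and /n/ is the alveolar nasal. Both are [+coronal], [−round], [−distributed], [−dorsal], [+voice]. /d/ is [−sonorant] while /n/ is [+sonorant]; /d/ is [−nasal] while /n/ is [+nasal], so the distinguishing features are [sonorant], [nasal].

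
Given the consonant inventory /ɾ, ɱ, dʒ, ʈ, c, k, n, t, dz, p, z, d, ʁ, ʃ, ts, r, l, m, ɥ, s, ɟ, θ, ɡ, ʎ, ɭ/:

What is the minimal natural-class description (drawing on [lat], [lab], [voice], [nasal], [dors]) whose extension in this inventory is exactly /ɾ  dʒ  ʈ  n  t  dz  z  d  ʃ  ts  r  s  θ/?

/ɾ, dʒ, ʈ, n, t, dz, z, d, ʃ, ts, r, s, θ/ are all [−lateral], [−labial], [−dorsal], and no other segment in the inventory matches all three values. Dropping any one of them over-generates: [−labial, −dorsal] alone would also admit /l, ɭ/; [−lateral, −dorsal] alone would also admit /ɱ, p, m/; [−lateral, −labial] alone would also admit /c, k, ʁ, ɟ, …/. No other combination of two listed features picks out exactly this set either, so fewer than three features will not do.

[−lat, −lab, −dors]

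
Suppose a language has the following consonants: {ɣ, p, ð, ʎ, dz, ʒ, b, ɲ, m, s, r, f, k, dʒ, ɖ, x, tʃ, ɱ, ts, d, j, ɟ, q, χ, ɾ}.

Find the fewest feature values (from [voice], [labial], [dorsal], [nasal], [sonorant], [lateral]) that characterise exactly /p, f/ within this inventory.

The class [−voice], [+labial] has exactly /p, f/ as its extension in this inventory. No smaller conjunction from the listed features achieves this: [+labial] alone would also admit /b, m, ɱ/; [−voice] alone would also admit /s, k, x, tʃ, …/; and checking the remaining single features turns up none with this extension.

[−voice, +labial]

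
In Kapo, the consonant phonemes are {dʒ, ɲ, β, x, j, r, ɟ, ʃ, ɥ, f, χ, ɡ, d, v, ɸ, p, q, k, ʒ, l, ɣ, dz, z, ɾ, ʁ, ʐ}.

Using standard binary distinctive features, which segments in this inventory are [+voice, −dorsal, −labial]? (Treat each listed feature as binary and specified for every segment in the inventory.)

dʒ, r, d, ʒ, l, dz, z, ɾ, ʐ

Eliminate segments failing any feature: /ɲ, j, ɟ, ɥ, ɡ, ɣ, ʁ/ are [+dorsal]; /β, v/ are [+labial]; /x, ʃ, f, χ, ɸ, p, q, k/ are [−voice]. The remaining /dʒ, r, d, ʒ, l, dz, z, ɾ, ʐ/ satisfy [+voice], [−dorsal], [−labial].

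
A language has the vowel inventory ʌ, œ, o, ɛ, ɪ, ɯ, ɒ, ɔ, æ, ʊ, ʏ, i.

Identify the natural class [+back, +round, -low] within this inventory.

o, ɔ, ʊ

The [+back] segments are /ʌ, o, ɯ, ɒ, ɔ, ʊ/.
Within that set, [+round] gives /o, ɒ, ɔ, ʊ/.
Then [-low] leaves /o, ɔ, ʊ/.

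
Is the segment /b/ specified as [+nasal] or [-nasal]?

As the voiced bilabial stop, /b/ is [-nasal].

[-nasal]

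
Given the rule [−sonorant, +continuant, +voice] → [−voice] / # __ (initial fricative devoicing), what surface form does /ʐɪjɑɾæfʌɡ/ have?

[ʂɪjɑɾæfʌɡ]

/ʐ/ satisfies [−sonorant, +continuant, +voice] and sits in # __. The [−voice] counterpart of the voiced retroflex fricative is /ʂ/. Other segments in /ʐɪjɑɾæfʌɡ/ either fail the structural description or are not in the environment, so the surface form is [ʂɪjɑɾæfʌɡ].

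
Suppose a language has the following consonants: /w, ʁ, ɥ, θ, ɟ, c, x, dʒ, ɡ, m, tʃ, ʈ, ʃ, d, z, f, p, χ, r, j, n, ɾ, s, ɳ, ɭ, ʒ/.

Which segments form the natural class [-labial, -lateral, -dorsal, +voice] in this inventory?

Eliminate segments failing any feature: /w, ɥ, m, f, p/ are [+labial]; /ʁ, ɟ, c, x, ɡ, χ, j/ are [+dorsal]; /θ, tʃ, ʈ, ʃ, s/ are [-voice]; /ɭ/ is [+lateral]. The remaining /dʒ, d, z, r, n, ɾ, ɳ, ʒ/ satisfy [-labial], [-lateral], [-dorsal], [+voice].

dʒ, d, z, r, n, ɾ, ɳ, ʒ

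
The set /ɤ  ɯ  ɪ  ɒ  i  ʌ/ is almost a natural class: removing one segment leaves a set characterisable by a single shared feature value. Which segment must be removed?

ɒ

/i, ʌ, ɪ, ɤ, ɯ/ are all [−round], but /ɒ/ (low back rounded vowel) is [+round]. No other single segment can be removed to leave a set sharing one feature value that the removed segment lacks, so /ɒ/ is the odd one out.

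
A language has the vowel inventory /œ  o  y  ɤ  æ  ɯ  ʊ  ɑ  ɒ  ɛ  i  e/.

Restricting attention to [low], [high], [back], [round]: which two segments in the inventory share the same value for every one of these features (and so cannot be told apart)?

e, ɛ

On the given features, /e/ and /ɛ/ have an identical profile: [−low], [−high], [−back], [−round]. No other two segments in the inventory coincide on all 4 features. (They do differ in [tense], which is not among the given features.)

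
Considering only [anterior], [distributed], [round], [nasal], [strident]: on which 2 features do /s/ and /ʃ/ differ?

/s/ (voiceless alveolar fricative) and /ʃ/ (voiceless postalveolar fricative) agree on [−round], [−nasal], [+strident]. They differ on [anterior] (/s/ [+], /ʃ/ [−]), [distributed] (/s/ [−], /ʃ/ [+]).

[anterior], [distributed]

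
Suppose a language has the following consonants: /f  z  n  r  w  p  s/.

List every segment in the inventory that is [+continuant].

f, z, r, w, s

The [+continuant] segments here are /f, z, r, w, s/; the remaining /n, p/ are [−continuant].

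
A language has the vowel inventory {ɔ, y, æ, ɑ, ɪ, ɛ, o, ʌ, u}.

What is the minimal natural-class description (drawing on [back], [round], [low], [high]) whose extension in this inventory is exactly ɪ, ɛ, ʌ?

[−low, −round]

/ɪ, ɛ, ʌ/ are all [−low], [−round], and no other segment in the inventory matches both values. Dropping any one of them over-generates: [−round] alone would also admit /æ, ɑ/; [−low] alone would also admit /ɔ, y, o, u/. No other single listed feature picks out exactly this set either, so fewer than two features will not do.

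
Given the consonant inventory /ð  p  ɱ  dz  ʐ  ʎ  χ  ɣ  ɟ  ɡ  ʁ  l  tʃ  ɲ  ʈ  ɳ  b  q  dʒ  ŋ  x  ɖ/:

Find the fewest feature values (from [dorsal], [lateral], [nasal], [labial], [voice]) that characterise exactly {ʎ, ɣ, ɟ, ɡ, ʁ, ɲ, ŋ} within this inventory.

The class [+voice], [+dorsal] has exactly /ʎ, ɣ, ɟ, ɡ, ʁ, ɲ, ŋ/ as its extension in this inventory. No smaller conjunction from the listed features achieves this: [+dorsal] alone would also admit /χ, q, x/; [+voice] alone would also admit /ð, ɱ, dz, ʐ, …/; and checking the remaining single features turns up none with this extension.

[+voice, +dorsal]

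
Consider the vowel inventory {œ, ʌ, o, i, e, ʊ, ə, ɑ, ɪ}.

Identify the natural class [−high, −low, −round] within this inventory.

Eliminate segments failing any feature: /œ, o/ are [+round]; /i, ʊ, ɪ/ are [+high]; /ɑ/ is [+low]. The remaining /ʌ, e, ə/ satisfy [−high], [−low], [−round].

ʌ, e, ə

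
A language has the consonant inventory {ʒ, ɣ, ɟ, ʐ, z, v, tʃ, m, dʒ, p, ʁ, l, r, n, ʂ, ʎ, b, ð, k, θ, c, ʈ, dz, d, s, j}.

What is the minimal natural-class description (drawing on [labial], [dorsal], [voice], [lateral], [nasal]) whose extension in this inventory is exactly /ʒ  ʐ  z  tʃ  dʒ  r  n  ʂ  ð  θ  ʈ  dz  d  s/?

The class [−lateral], [−labial], [−dorsal] has exactly /ʒ, ʐ, z, tʃ, dʒ, r, n, ʂ, ð, θ, ʈ, dz, d, s/ as its extension in this inventory. No smaller conjunction from the listed features achieves this: [−labial, −dorsal] alone would also admit /l/; [−lateral, −dorsal] alone would also admit /v, m, p, b/; [−lateral, −labial] alone would also admit /ɣ, ɟ, ʁ, k, …/; and checking the remaining two-feature bundles turns up none with this extension.

[−lateral, −labial, −dorsal]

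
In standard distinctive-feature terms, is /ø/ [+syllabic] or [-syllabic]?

[+syllabic]

/ø/ is the mid front rounded tense vowel. The feature [syllabic] marks segments able to form a syllable nucleus; /ø/ has this property, so it is [+syllabic].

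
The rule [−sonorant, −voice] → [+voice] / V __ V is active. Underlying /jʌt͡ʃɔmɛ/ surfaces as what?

Only /t͡ʃ/ occurs between two vowels (/ʌ/ __ /ɔ/) and matches the structural description. It is a voiceless postalveolar affricate, so [−sonorant, −voice] holds; changing it to [+voice] with all other features held fixed yields /d͡ʒ/ (voiced postalveolar affricate). No other segment meets both the structural description and the environment, so the output is [jʌd͡ʒɔmɛ].

[jʌd͡ʒɔmɛ]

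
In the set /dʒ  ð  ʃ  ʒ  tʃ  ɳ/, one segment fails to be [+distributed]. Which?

ɳ

Every segment except /ɳ/ is [+distributed]. /ɳ/ (retroflex nasal) is [−distributed], so it is the exception.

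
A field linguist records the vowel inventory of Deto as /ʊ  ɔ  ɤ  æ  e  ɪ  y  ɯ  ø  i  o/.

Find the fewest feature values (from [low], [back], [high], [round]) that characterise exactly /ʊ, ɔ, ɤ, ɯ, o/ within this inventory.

[+back]

Every target segment is [+back] and no other inventory member is, so one feature is enough.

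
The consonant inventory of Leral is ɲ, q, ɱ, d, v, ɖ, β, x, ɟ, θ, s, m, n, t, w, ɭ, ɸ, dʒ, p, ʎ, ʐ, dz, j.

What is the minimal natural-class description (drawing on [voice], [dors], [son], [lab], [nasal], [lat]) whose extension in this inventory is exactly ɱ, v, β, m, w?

[+voice, +lab]

The class [+voice], [+labial] has exactly /ɱ, v, β, m, w/ as its extension in this inventory. No smaller conjunction from the listed features achieves this: [+labial] alone would also admit /ɸ, p/; [+voice] alone would also admit /ɲ, d, ɖ, ɟ, …/; and checking the remaining single features turns up none with this extension.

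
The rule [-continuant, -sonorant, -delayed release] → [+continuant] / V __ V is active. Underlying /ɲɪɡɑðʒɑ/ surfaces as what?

[ɲɪɣɑðʒɑ]

Only /ɡ/ occurs between two vowels (/ɪ/ __ /ɑ/) and matches the structural description. It is a voiced velar stop, so [-continuant, -sonorant, -delayed release] holds; changing it to [+continuant] with all other features held fixed yields /ɣ/ (voiced velar fricative). No other segment meets both the structural description and the environment, so the output is [ɲɪɣɑðʒɑ].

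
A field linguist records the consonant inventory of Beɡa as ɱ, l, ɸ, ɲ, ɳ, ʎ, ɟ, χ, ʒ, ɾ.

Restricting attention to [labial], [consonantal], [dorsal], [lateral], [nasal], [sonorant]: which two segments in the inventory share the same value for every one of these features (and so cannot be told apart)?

On the given features, /χ/ and /ɟ/ have an identical profile: [-labial], [+consonantal], [+dorsal], [-lateral], [-nasal], [-sonorant]. No other two segments in the inventory coincide on all 6 features. (They do differ in [voice], [continuant], [high] and [back], which are not among the given features.)

χ, ɟ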